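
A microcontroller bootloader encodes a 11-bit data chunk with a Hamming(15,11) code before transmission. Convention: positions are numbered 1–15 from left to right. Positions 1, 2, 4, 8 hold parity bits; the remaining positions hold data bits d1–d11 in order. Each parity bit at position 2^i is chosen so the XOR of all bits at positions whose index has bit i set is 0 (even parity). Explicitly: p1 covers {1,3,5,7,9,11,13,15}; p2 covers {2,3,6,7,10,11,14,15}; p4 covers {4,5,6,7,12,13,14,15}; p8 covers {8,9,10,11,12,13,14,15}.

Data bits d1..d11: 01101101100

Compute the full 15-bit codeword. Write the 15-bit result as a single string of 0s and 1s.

100011001101100

Place data at non-parity positions: p1 p2 0 p4 1 1 0 p8 1 1 0 1 1 0 0
p1 (pos 1,3,5,7,9,11,13,15): XOR of data positions = 0⊕1⊕0⊕1⊕0⊕1⊕0 = 1
p2 (pos 2,3,6,7,10,11,14,15): XOR of data positions = 0⊕1⊕0⊕1⊕0⊕0⊕0 = 0
p4 (pos 4,5,6,7,12,13,14,15): XOR of data positions = 1⊕1⊕0⊕1⊕1⊕0⊕0 = 0
p8 (pos 8,9,10,11,12,13,14,15): XOR of data positions = 1⊕1⊕0⊕1⊕1⊕0⊕0 = 0
Codeword: 100011001101100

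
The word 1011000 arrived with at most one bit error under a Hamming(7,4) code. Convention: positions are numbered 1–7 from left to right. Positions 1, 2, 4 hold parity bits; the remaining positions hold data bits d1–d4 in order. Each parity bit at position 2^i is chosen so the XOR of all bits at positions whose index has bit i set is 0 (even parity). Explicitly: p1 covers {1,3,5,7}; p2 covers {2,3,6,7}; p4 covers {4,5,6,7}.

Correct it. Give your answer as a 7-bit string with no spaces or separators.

s1 (pos 1,3,5,7): 1⊕1⊕0⊕0 = 0
s2 (pos 2,3,6,7): 0⊕1⊕0⊕0 = 1
s4 (pos 4,5,6,7): 1⊕0⊕0⊕0 = 1
Syndrome s4…s1 = 110 → error at position 6.
Flip position 6: 1011000 → 1011010

1011010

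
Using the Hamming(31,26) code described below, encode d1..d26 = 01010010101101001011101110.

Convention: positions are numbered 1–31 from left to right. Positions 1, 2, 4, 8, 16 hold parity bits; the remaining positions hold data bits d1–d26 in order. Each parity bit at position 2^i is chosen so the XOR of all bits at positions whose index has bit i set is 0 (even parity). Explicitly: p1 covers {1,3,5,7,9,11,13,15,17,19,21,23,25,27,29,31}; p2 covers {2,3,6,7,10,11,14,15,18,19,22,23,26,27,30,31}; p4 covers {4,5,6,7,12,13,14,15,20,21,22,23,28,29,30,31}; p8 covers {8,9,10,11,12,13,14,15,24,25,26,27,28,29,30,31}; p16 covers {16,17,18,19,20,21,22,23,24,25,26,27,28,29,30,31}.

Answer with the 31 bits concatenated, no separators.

1100101100101011101001011101110

Place data at non-parity positions: p1 p2 0 p4 1 0 1 p8 0 0 1 0 1 0 1 p16 1 0 1 0 0 1 0 1 1 1 0 1 1 1 0
p1 (pos 1,3,5,7,9,11,13,15,17,19,21,23,25,27,29,31): XOR of data positions = 0⊕1⊕1⊕0⊕1⊕1⊕1⊕1⊕1⊕0⊕0⊕1⊕0⊕1⊕0 = 1
p2 (pos 2,3,6,7,10,11,14,15,18,19,22,23,26,27,30,31): XOR of data positions = 0⊕0⊕1⊕0⊕1⊕0⊕1⊕0⊕1⊕1⊕0⊕1⊕0⊕1⊕0 = 1
p4 (pos 4,5,6,7,12,13,14,15,20,21,22,23,28,29,30,31): XOR of data positions = 1⊕0⊕1⊕0⊕1⊕0⊕1⊕0⊕0⊕1⊕0⊕1⊕1⊕1⊕0 = 0
p8 (pos 8,9,10,11,12,13,14,15,24,25,26,27,28,29,30,31): XOR of data positions = 0⊕0⊕1⊕0⊕1⊕0⊕1⊕1⊕1⊕1⊕0⊕1⊕1⊕1⊕0 = 1
p16 (pos 16,17,18,19,20,21,22,23,24,25,26,27,28,29,30,31): XOR of data positions = 1⊕0⊕1⊕0⊕0⊕1⊕0⊕1⊕1⊕1⊕0⊕1⊕1⊕1⊕0 = 1
Codeword: 1100101100101011101001011101110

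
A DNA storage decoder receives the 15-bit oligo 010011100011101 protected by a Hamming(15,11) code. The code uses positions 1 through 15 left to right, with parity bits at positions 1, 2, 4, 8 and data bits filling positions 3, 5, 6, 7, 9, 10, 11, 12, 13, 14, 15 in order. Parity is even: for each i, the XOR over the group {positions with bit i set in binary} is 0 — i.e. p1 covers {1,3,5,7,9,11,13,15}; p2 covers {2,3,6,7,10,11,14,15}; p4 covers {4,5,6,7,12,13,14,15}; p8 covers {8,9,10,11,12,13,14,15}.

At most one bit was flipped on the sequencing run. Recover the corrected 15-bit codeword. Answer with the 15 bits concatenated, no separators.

s1 (pos 1,3,5,7,9,11,13,15): 0⊕0⊕1⊕1⊕0⊕1⊕1⊕1 = 1
s2 (pos 2,3,6,7,10,11,14,15): 1⊕0⊕1⊕1⊕0⊕1⊕0⊕1 = 1
s4 (pos 4,5,6,7,12,13,14,15): 0⊕1⊕1⊕1⊕1⊕1⊕0⊕1 = 0
s8 (pos 8,9,10,11,12,13,14,15): 0⊕0⊕0⊕1⊕1⊕1⊕0⊕1 = 0
Syndrome s8…s1 = 0011 → error at position 3.
Flip position 3: 010011100011101 → 011011100011101

011011100011101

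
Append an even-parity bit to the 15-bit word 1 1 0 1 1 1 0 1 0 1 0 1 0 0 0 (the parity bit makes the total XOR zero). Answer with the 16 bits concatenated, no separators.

XOR of the 15 data bits: 1⊕1⊕0⊕1⊕1⊕1⊕0⊕1⊕0⊕1⊕0⊕1⊕0⊕0⊕0 = 0
Parity bit = 0 (so all 16 bits XOR to 0).

1101110101010000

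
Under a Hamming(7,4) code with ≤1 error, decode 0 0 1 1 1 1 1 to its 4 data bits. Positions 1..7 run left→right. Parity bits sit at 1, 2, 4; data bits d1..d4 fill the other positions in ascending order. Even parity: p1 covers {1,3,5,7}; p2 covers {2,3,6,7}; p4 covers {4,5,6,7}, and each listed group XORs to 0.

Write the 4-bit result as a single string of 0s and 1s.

s1 (pos 1,3,5,7): 0⊕1⊕1⊕1 = 1
s2 (pos 2,3,6,7): 0⊕1⊕1⊕1 = 1
s4 (pos 4,5,6,7): 1⊕1⊕1⊕1 = 0
Syndrome s4…s1 = 011 → error at position 3.
Flip position 3: 0011111 → 0001111
Read data bits from positions 3,5,6,7: 0111

0111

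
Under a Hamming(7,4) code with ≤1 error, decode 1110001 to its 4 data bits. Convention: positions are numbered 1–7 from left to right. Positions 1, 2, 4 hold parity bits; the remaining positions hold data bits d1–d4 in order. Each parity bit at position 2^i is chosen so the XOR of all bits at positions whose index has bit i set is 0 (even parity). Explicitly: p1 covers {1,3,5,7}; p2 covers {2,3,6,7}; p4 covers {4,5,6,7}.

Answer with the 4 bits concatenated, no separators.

1000

s1 (pos 1,3,5,7): 1⊕1⊕0⊕1 = 1
s2 (pos 2,3,6,7): 1⊕1⊕0⊕1 = 1
s4 (pos 4,5,6,7): 0⊕0⊕0⊕1 = 1
Syndrome s4…s1 = 111 → error at position 7.
Flip position 7: 1110001 → 1110000
Read data bits from positions 3,5,6,7: 1000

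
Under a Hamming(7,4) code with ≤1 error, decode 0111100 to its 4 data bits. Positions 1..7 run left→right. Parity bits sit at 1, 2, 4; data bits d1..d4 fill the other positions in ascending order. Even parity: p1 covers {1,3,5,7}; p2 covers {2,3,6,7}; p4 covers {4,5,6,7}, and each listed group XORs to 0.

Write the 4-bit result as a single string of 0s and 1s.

1100

s1 (pos 1,3,5,7): 0⊕1⊕1⊕0 = 0
s2 (pos 2,3,6,7): 1⊕1⊕0⊕0 = 0
s4 (pos 4,5,6,7): 1⊕1⊕0⊕0 = 0
Syndrome s4…s1 = 000 → no error.
Read data bits from positions 3,5,6,7: 1100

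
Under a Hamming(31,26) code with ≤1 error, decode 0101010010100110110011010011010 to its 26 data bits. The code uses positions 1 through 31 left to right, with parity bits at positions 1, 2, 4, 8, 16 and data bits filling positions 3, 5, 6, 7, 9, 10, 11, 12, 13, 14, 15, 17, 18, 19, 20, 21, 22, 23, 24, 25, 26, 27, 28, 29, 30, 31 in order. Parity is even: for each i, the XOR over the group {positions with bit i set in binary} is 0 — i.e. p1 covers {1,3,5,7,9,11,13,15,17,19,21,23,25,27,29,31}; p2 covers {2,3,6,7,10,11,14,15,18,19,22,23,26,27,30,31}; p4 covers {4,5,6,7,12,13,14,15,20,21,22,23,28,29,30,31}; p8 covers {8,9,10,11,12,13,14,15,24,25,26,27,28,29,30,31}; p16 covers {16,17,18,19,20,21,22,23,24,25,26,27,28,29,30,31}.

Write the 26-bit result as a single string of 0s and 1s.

s1 (pos 1,3,5,7,9,11,13,15,17,19,21,23,25,27,29,31): 0⊕0⊕0⊕0⊕1⊕1⊕0⊕1⊕1⊕0⊕1⊕0⊕0⊕1⊕0⊕0 = 0
s2 (pos 2,3,6,7,10,11,14,15,18,19,22,23,26,27,30,31): 1⊕0⊕1⊕0⊕0⊕1⊕1⊕1⊕1⊕0⊕1⊕0⊕0⊕1⊕1⊕0 = 1
s4 (pos 4,5,6,7,12,13,14,15,20,21,22,23,28,29,30,31): 1⊕0⊕1⊕0⊕0⊕0⊕1⊕1⊕0⊕1⊕1⊕0⊕1⊕0⊕1⊕0 = 0
s8 (pos 8,9,10,11,12,13,14,15,24,25,26,27,28,29,30,31): 0⊕1⊕0⊕1⊕0⊕0⊕1⊕1⊕1⊕0⊕0⊕1⊕1⊕0⊕1⊕0 = 0
s16 (pos 16,17,18,19,20,21,22,23,24,25,26,27,28,29,30,31): 0⊕1⊕1⊕0⊕0⊕1⊕1⊕0⊕1⊕0⊕0⊕1⊕1⊕0⊕1⊕0 = 0
Syndrome s16…s1 = 00010 → error at position 2.
Flip position 2: 0101010010100110110011010011010 → 0001010010100110110011010011010
Read data bits from positions 3,5,6,7,9,10,11,12,13,14,15,17,18,19,20,21,22,23,24,25,26,27,28,29,30,31: 00101010011110011010011010

00101010011110011010011010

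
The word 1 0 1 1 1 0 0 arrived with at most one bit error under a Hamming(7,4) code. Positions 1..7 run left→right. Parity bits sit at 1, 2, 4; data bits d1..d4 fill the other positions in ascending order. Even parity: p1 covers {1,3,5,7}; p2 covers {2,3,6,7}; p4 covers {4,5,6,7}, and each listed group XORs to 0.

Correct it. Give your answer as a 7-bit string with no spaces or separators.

1001100

s1 (pos 1,3,5,7): 1⊕1⊕1⊕0 = 1
s2 (pos 2,3,6,7): 0⊕1⊕0⊕0 = 1
s4 (pos 4,5,6,7): 1⊕1⊕0⊕0 = 0
Syndrome s4…s1 = 011 → error at position 3.
Flip position 3: 1011100 → 1001100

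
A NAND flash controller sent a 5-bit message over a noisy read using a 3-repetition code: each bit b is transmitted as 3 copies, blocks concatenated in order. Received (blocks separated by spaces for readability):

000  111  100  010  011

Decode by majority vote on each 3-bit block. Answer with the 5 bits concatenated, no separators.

01001

Block 1 (000): 0 ones → 0
Block 2 (111): 3 ones → 1
Block 3 (100): 1 one → 0
Block 4 (010): 1 one → 0
Block 5 (011): 2 ones → 1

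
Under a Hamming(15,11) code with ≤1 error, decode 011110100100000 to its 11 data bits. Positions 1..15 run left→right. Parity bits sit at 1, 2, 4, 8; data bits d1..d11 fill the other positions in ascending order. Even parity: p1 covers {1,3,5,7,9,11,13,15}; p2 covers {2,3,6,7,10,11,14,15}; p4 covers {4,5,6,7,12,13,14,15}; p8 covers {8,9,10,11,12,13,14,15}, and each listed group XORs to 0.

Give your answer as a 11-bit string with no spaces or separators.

s1 (pos 1,3,5,7,9,11,13,15): 0⊕1⊕1⊕1⊕0⊕0⊕0⊕0 = 1
s2 (pos 2,3,6,7,10,11,14,15): 1⊕1⊕0⊕1⊕1⊕0⊕0⊕0 = 0
s4 (pos 4,5,6,7,12,13,14,15): 1⊕1⊕0⊕1⊕0⊕0⊕0⊕0 = 1
s8 (pos 8,9,10,11,12,13,14,15): 0⊕0⊕1⊕0⊕0⊕0⊕0⊕0 = 1
Syndrome s8…s1 = 1101 → error at position 13.
Flip position 13: 011110100100000 → 011110100100100
Read data bits from positions 3,5,6,7,9,10,11,12,13,14,15: 11010100100

11010100100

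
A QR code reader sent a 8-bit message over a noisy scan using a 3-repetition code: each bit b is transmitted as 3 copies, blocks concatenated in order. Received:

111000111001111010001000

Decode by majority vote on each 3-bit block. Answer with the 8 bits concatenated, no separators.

10101000

Block 1 (111): 3 ones → 1
Block 2 (000): 0 ones → 0
Block 3 (111): 3 ones → 1
Block 4 (001): 1 one → 0
Block 5 (111): 3 ones → 1
Block 6 (010): 1 one → 0
Block 7 (001): 1 one → 0
Block 8 (000): 0 ones → 0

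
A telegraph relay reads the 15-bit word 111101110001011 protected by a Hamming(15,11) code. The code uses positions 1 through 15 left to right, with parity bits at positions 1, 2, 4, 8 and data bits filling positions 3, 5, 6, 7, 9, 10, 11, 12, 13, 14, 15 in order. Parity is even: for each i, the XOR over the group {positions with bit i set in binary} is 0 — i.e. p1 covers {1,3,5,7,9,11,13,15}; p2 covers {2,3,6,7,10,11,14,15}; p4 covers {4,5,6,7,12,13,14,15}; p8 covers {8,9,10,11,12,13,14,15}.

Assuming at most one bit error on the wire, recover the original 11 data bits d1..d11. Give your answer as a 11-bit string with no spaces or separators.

10110001011

s1 (pos 1,3,5,7,9,11,13,15): 1⊕1⊕0⊕1⊕0⊕0⊕0⊕1 = 0
s2 (pos 2,3,6,7,10,11,14,15): 1⊕1⊕1⊕1⊕0⊕0⊕1⊕1 = 0
s4 (pos 4,5,6,7,12,13,14,15): 1⊕0⊕1⊕1⊕1⊕0⊕1⊕1 = 0
s8 (pos 8,9,10,11,12,13,14,15): 1⊕0⊕0⊕0⊕1⊕0⊕1⊕1 = 0
Syndrome s8…s1 = 0000 → no error.
Read data bits from positions 3,5,6,7,9,10,11,12,13,14,15: 10110001011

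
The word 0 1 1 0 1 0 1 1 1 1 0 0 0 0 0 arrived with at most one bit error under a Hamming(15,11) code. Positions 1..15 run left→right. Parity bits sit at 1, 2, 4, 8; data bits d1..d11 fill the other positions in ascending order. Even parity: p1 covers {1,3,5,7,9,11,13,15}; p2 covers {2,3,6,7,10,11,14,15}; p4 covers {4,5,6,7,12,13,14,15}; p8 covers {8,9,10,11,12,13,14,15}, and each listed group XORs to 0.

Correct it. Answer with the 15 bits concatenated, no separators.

011010101100000

s1 (pos 1,3,5,7,9,11,13,15): 0⊕1⊕1⊕1⊕1⊕0⊕0⊕0 = 0
s2 (pos 2,3,6,7,10,11,14,15): 1⊕1⊕0⊕1⊕1⊕0⊕0⊕0 = 0
s4 (pos 4,5,6,7,12,13,14,15): 0⊕1⊕0⊕1⊕0⊕0⊕0⊕0 = 0
s8 (pos 8,9,10,11,12,13,14,15): 1⊕1⊕1⊕0⊕0⊕0⊕0⊕0 = 1
Syndrome s8…s1 = 1000 → error at position 8.
Flip position 8: 011010111100000 → 011010101100000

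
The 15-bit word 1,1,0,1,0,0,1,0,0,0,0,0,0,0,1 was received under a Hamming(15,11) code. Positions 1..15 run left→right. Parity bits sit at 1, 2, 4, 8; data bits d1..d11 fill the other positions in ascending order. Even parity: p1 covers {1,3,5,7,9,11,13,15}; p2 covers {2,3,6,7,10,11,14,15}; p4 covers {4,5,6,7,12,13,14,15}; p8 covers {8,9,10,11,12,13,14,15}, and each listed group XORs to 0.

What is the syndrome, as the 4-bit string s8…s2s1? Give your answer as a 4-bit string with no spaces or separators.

1111

s1 (pos 1,3,5,7,9,11,13,15): 1⊕0⊕0⊕1⊕0⊕0⊕0⊕1 = 1
s2 (pos 2,3,6,7,10,11,14,15): 1⊕0⊕0⊕1⊕0⊕0⊕0⊕1 = 1
s4 (pos 4,5,6,7,12,13,14,15): 1⊕0⊕0⊕1⊕0⊕0⊕0⊕1 = 1
s8 (pos 8,9,10,11,12,13,14,15): 0⊕0⊕0⊕0⊕0⊕0⊕0⊕1 = 1
Syndrome s8…s1 = 1111 → error at position 15.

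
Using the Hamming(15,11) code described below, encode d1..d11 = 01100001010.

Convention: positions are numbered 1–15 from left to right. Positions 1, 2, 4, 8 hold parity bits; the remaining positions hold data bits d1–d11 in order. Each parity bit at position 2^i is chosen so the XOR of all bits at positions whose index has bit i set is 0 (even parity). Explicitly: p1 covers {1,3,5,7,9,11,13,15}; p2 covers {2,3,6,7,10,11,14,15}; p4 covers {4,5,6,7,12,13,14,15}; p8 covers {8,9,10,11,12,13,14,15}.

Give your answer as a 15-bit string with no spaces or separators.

100011000001010

Place data at non-parity positions: p1 p2 0 p4 1 1 0 p8 0 0 0 1 0 1 0
p1 (pos 1,3,5,7,9,11,13,15): XOR of data positions = 0⊕1⊕0⊕0⊕0⊕0⊕0 = 1
p2 (pos 2,3,6,7,10,11,14,15): XOR of data positions = 0⊕1⊕0⊕0⊕0⊕1⊕0 = 0
p4 (pos 4,5,6,7,12,13,14,15): XOR of data positions = 1⊕1⊕0⊕1⊕0⊕1⊕0 = 0
p8 (pos 8,9,10,11,12,13,14,15): XOR of data positions = 0⊕0⊕0⊕1⊕0⊕1⊕0 = 0
Codeword: 100011000001010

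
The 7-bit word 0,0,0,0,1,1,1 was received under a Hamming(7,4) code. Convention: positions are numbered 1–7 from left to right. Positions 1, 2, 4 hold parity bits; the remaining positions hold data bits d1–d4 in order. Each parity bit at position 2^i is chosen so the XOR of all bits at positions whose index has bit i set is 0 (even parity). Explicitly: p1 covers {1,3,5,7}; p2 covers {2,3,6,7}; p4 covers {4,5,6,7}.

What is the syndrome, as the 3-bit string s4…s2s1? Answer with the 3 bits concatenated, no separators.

s1 (pos 1,3,5,7): 0⊕0⊕1⊕1 = 0
s2 (pos 2,3,6,7): 0⊕0⊕1⊕1 = 0
s4 (pos 4,5,6,7): 0⊕1⊕1⊕1 = 1
Syndrome s4…s1 = 100 → error at position 4.

100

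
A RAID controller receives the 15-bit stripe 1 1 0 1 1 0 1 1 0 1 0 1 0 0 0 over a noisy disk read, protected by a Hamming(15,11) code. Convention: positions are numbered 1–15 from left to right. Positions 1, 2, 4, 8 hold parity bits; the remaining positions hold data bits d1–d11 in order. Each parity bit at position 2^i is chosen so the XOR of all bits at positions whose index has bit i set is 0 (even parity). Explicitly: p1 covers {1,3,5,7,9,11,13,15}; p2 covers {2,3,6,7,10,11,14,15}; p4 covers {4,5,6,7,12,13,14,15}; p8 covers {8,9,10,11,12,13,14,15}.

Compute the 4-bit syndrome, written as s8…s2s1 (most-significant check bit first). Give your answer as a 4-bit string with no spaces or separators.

s1 (pos 1,3,5,7,9,11,13,15): 1⊕0⊕1⊕1⊕0⊕0⊕0⊕0 = 1
s2 (pos 2,3,6,7,10,11,14,15): 1⊕0⊕0⊕1⊕1⊕0⊕0⊕0 = 1
s4 (pos 4,5,6,7,12,13,14,15): 1⊕1⊕0⊕1⊕1⊕0⊕0⊕0 = 0
s8 (pos 8,9,10,11,12,13,14,15): 1⊕0⊕1⊕0⊕1⊕0⊕0⊕0 = 1
Syndrome s8…s1 = 1011 → error at position 11.

1011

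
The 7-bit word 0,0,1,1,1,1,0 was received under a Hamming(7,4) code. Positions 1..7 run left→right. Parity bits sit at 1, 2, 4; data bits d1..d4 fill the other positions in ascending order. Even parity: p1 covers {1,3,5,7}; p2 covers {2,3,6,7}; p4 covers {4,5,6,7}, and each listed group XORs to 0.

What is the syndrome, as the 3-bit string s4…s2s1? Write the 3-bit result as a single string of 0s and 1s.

s1 (pos 1,3,5,7): 0⊕1⊕1⊕0 = 0
s2 (pos 2,3,6,7): 0⊕1⊕1⊕0 = 0
s4 (pos 4,5,6,7): 1⊕1⊕1⊕0 = 1
Syndrome s4…s1 = 100 → error at position 4.

100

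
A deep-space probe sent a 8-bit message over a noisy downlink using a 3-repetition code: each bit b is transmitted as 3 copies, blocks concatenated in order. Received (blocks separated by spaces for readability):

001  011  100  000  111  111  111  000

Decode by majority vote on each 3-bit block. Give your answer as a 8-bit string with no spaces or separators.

01001110

Block 1 (001): 1 one → 0
Block 2 (011): 2 ones → 1
Block 3 (100): 1 one → 0
Block 4 (000): 0 ones → 0
Block 5 (111): 3 ones → 1
Block 6 (111): 3 ones → 1
Block 7 (111): 3 ones → 1
Block 8 (000): 0 ones → 0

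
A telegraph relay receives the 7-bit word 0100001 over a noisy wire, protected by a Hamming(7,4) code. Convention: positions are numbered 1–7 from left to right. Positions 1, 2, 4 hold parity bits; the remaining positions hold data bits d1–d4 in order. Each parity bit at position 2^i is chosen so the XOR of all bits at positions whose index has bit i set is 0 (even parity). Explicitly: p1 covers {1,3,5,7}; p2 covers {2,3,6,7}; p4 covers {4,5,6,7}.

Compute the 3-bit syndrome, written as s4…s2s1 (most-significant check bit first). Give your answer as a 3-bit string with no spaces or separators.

101

s1 (pos 1,3,5,7): 0⊕0⊕0⊕1 = 1
s2 (pos 2,3,6,7): 1⊕0⊕0⊕1 = 0
s4 (pos 4,5,6,7): 0⊕0⊕0⊕1 = 1
Syndrome s4…s1 = 101 → error at position 5.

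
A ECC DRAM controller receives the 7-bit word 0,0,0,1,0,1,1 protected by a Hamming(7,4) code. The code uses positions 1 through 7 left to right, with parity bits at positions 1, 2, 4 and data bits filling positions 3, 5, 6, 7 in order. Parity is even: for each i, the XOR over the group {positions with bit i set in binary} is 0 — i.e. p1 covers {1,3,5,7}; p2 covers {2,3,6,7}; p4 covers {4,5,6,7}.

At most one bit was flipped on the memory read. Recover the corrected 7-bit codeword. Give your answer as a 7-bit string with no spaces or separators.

0001111

s1 (pos 1,3,5,7): 0⊕0⊕0⊕1 = 1
s2 (pos 2,3,6,7): 0⊕0⊕1⊕1 = 0
s4 (pos 4,5,6,7): 1⊕0⊕1⊕1 = 1
Syndrome s4…s1 = 101 → error at position 5.
Flip position 5: 0001011 → 0001111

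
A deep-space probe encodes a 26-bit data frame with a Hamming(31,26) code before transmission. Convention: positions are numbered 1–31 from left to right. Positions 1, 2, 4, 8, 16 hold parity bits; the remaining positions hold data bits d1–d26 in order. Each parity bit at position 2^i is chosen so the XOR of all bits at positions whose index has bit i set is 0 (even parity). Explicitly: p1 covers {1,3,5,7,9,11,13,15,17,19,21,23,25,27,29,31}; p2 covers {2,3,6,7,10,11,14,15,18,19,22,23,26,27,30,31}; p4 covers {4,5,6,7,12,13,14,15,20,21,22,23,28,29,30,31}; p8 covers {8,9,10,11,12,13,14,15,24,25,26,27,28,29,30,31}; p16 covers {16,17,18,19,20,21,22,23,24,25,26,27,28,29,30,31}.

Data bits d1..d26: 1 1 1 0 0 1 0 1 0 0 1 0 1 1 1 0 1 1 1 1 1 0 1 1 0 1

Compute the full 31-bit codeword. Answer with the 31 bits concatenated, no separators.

Place data at non-parity positions: p1 p2 1 p4 1 1 0 p8 0 1 0 1 0 0 1 p16 0 1 1 1 0 1 1 1 1 1 0 1 1 0 1
p1 (pos 1,3,5,7,9,11,13,15,17,19,21,23,25,27,29,31): XOR of data positions = 1⊕1⊕0⊕0⊕0⊕0⊕1⊕0⊕1⊕0⊕1⊕1⊕0⊕1⊕1 = 0
p2 (pos 2,3,6,7,10,11,14,15,18,19,22,23,26,27,30,31): XOR of data positions = 1⊕1⊕0⊕1⊕0⊕0⊕1⊕1⊕1⊕1⊕1⊕1⊕0⊕0⊕1 = 0
p4 (pos 4,5,6,7,12,13,14,15,20,21,22,23,28,29,30,31): XOR of data positions = 1⊕1⊕0⊕1⊕0⊕0⊕1⊕1⊕0⊕1⊕1⊕1⊕1⊕0⊕1 = 0
p8 (pos 8,9,10,11,12,13,14,15,24,25,26,27,28,29,30,31): XOR of data positions = 0⊕1⊕0⊕1⊕0⊕0⊕1⊕1⊕1⊕1⊕0⊕1⊕1⊕0⊕1 = 1
p16 (pos 16,17,18,19,20,21,22,23,24,25,26,27,28,29,30,31): XOR of data positions = 0⊕1⊕1⊕1⊕0⊕1⊕1⊕1⊕1⊕1⊕0⊕1⊕1⊕0⊕1 = 1
Codeword: 0010110101010011011101111101101

0010110101010011011101111101101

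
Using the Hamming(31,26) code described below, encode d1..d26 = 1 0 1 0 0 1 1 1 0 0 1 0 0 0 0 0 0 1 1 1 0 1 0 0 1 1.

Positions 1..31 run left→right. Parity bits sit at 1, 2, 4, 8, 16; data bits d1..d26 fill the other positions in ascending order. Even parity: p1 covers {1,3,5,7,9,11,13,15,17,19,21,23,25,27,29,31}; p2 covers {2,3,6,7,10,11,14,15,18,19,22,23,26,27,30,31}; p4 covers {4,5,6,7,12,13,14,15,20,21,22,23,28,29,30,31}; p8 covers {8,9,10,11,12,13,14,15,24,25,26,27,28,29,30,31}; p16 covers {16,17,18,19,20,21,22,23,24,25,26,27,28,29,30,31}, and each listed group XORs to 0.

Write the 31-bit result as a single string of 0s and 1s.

1110010101110010000000111010011

Place data at non-parity positions: p1 p2 1 p4 0 1 0 p8 0 1 1 1 0 0 1 p16 0 0 0 0 0 0 1 1 1 0 1 0 0 1 1
p1 (pos 1,3,5,7,9,11,13,15,17,19,21,23,25,27,29,31): XOR of data positions = 1⊕0⊕0⊕0⊕1⊕0⊕1⊕0⊕0⊕0⊕1⊕1⊕1⊕0⊕1 = 1
p2 (pos 2,3,6,7,10,11,14,15,18,19,22,23,26,27,30,31): XOR of data positions = 1⊕1⊕0⊕1⊕1⊕0⊕1⊕0⊕0⊕0⊕1⊕0⊕1⊕1⊕1 = 1
p4 (pos 4,5,6,7,12,13,14,15,20,21,22,23,28,29,30,31): XOR of data positions = 0⊕1⊕0⊕1⊕0⊕0⊕1⊕0⊕0⊕0⊕1⊕0⊕0⊕1⊕1 = 0
p8 (pos 8,9,10,11,12,13,14,15,24,25,26,27,28,29,30,31): XOR of data positions = 0⊕1⊕1⊕1⊕0⊕0⊕1⊕1⊕1⊕0⊕1⊕0⊕0⊕1⊕1 = 1
p16 (pos 16,17,18,19,20,21,22,23,24,25,26,27,28,29,30,31): XOR of data positions = 0⊕0⊕0⊕0⊕0⊕0⊕1⊕1⊕1⊕0⊕1⊕0⊕0⊕1⊕1 = 0
Codeword: 1110010101110010000000111010011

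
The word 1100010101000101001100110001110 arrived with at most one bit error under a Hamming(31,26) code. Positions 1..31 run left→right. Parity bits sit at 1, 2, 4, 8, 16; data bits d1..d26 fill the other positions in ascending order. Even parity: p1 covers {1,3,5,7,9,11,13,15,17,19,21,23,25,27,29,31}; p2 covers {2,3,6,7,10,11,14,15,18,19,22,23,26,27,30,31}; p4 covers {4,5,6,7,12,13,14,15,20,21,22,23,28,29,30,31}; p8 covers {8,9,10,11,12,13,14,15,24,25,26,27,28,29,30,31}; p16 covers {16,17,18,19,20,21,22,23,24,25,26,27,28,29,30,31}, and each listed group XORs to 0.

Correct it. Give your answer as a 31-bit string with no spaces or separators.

1100010101000001001100110001110

s1 (pos 1,3,5,7,9,11,13,15,17,19,21,23,25,27,29,31): 1⊕0⊕0⊕0⊕0⊕0⊕0⊕0⊕0⊕1⊕0⊕1⊕0⊕0⊕1⊕0 = 0
s2 (pos 2,3,6,7,10,11,14,15,18,19,22,23,26,27,30,31): 1⊕0⊕1⊕0⊕1⊕0⊕1⊕0⊕0⊕1⊕0⊕1⊕0⊕0⊕1⊕0 = 1
s4 (pos 4,5,6,7,12,13,14,15,20,21,22,23,28,29,30,31): 0⊕0⊕1⊕0⊕0⊕0⊕1⊕0⊕1⊕0⊕0⊕1⊕1⊕1⊕1⊕0 = 1
s8 (pos 8,9,10,11,12,13,14,15,24,25,26,27,28,29,30,31): 1⊕0⊕1⊕0⊕0⊕0⊕1⊕0⊕1⊕0⊕0⊕0⊕1⊕1⊕1⊕0 = 1
s16 (pos 16,17,18,19,20,21,22,23,24,25,26,27,28,29,30,31): 1⊕0⊕0⊕1⊕1⊕0⊕0⊕1⊕1⊕0⊕0⊕0⊕1⊕1⊕1⊕0 = 0
Syndrome s16…s1 = 01110 → error at position 14.
Flip position 14: 1100010101000101001100110001110 → 1100010101000001001100110001110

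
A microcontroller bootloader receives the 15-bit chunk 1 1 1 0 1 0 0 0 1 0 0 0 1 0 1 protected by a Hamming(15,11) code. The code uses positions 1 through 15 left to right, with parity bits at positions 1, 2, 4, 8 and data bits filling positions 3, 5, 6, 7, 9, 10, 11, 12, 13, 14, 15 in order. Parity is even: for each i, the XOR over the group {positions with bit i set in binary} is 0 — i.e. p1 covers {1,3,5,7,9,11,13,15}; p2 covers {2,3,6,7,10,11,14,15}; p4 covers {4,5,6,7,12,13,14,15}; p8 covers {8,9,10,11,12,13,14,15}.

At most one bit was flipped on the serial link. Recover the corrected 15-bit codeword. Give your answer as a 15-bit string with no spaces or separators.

s1 (pos 1,3,5,7,9,11,13,15): 1⊕1⊕1⊕0⊕1⊕0⊕1⊕1 = 0
s2 (pos 2,3,6,7,10,11,14,15): 1⊕1⊕0⊕0⊕0⊕0⊕0⊕1 = 1
s4 (pos 4,5,6,7,12,13,14,15): 0⊕1⊕0⊕0⊕0⊕1⊕0⊕1 = 1
s8 (pos 8,9,10,11,12,13,14,15): 0⊕1⊕0⊕0⊕0⊕1⊕0⊕1 = 1
Syndrome s8…s1 = 1110 → error at position 14.
Flip position 14: 111010001000101 → 111010001000111

111010001000111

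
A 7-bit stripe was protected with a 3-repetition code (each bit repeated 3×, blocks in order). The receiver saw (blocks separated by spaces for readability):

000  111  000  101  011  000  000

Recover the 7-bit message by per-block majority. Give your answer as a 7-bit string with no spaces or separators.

0101100

Block 1 (000): 0 ones → 0
Block 2 (111): 3 ones → 1
Block 3 (000): 0 ones → 0
Block 4 (101): 2 ones → 1
Block 5 (011): 2 ones → 1
Block 6 (000): 0 ones → 0
Block 7 (000): 0 ones → 0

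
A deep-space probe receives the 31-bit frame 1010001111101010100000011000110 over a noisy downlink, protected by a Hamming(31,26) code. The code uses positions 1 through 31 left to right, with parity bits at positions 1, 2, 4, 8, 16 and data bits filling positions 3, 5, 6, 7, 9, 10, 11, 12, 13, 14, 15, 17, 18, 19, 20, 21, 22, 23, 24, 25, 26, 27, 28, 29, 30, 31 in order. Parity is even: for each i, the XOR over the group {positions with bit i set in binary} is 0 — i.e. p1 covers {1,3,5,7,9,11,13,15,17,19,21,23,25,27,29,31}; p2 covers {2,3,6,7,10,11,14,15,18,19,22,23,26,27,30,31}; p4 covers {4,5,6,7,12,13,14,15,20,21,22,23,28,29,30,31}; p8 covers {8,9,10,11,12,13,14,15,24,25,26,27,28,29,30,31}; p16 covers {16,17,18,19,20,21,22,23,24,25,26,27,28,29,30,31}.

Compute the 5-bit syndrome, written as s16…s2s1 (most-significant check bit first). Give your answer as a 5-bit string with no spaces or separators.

10100

s1 (pos 1,3,5,7,9,11,13,15,17,19,21,23,25,27,29,31): 1⊕1⊕0⊕1⊕1⊕1⊕1⊕1⊕1⊕0⊕0⊕0⊕1⊕0⊕1⊕0 = 0
s2 (pos 2,3,6,7,10,11,14,15,18,19,22,23,26,27,30,31): 0⊕1⊕0⊕1⊕1⊕1⊕0⊕1⊕0⊕0⊕0⊕0⊕0⊕0⊕1⊕0 = 0
s4 (pos 4,5,6,7,12,13,14,15,20,21,22,23,28,29,30,31): 0⊕0⊕0⊕1⊕0⊕1⊕0⊕1⊕0⊕0⊕0⊕0⊕0⊕1⊕1⊕0 = 1
s8 (pos 8,9,10,11,12,13,14,15,24,25,26,27,28,29,30,31): 1⊕1⊕1⊕1⊕0⊕1⊕0⊕1⊕1⊕1⊕0⊕0⊕0⊕1⊕1⊕0 = 0
s16 (pos 16,17,18,19,20,21,22,23,24,25,26,27,28,29,30,31): 0⊕1⊕0⊕0⊕0⊕0⊕0⊕0⊕1⊕1⊕0⊕0⊕0⊕1⊕1⊕0 = 1
Syndrome s16…s1 = 10100 → error at position 20.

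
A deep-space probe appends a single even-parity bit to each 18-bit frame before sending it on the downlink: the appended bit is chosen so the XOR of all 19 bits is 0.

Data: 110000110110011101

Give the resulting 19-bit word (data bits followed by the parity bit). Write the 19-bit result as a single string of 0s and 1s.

XOR of the 18 data bits: 1⊕1⊕0⊕0⊕0⊕0⊕1⊕1⊕0⊕1⊕1⊕0⊕0⊕1⊕1⊕1⊕0⊕1 = 0
Parity bit = 0 (so all 19 bits XOR to 0).

1100001101100111010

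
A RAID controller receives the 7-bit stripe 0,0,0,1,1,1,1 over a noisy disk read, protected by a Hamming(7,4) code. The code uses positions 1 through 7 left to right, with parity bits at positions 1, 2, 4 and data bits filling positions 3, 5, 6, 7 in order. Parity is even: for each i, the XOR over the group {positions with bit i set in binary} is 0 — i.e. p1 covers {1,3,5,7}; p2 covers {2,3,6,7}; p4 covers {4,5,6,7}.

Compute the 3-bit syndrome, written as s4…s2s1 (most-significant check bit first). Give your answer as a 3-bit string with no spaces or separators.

000

s1 (pos 1,3,5,7): 0⊕0⊕1⊕1 = 0
s2 (pos 2,3,6,7): 0⊕0⊕1⊕1 = 0
s4 (pos 4,5,6,7): 1⊕1⊕1⊕1 = 0
Syndrome s4…s1 = 000 → no error.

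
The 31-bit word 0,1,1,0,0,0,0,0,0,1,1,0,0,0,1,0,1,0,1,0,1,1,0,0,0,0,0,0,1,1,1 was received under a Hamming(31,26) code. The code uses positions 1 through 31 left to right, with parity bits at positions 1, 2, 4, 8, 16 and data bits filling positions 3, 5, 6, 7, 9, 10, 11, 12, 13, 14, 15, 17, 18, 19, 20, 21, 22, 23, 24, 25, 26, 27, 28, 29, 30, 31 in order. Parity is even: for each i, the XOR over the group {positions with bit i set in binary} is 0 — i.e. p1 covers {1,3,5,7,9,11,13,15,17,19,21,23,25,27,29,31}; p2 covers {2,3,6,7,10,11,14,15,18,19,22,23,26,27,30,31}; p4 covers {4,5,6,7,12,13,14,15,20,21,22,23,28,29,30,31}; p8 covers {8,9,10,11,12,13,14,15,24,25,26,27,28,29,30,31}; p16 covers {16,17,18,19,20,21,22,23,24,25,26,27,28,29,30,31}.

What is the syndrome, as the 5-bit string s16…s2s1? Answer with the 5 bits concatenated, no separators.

10010

s1 (pos 1,3,5,7,9,11,13,15,17,19,21,23,25,27,29,31): 0⊕1⊕0⊕0⊕0⊕1⊕0⊕1⊕1⊕1⊕1⊕0⊕0⊕0⊕1⊕1 = 0
s2 (pos 2,3,6,7,10,11,14,15,18,19,22,23,26,27,30,31): 1⊕1⊕0⊕0⊕1⊕1⊕0⊕1⊕0⊕1⊕1⊕0⊕0⊕0⊕1⊕1 = 1
s4 (pos 4,5,6,7,12,13,14,15,20,21,22,23,28,29,30,31): 0⊕0⊕0⊕0⊕0⊕0⊕0⊕1⊕0⊕1⊕1⊕0⊕0⊕1⊕1⊕1 = 0
s8 (pos 8,9,10,11,12,13,14,15,24,25,26,27,28,29,30,31): 0⊕0⊕1⊕1⊕0⊕0⊕0⊕1⊕0⊕0⊕0⊕0⊕0⊕1⊕1⊕1 = 0
s16 (pos 16,17,18,19,20,21,22,23,24,25,26,27,28,29,30,31): 0⊕1⊕0⊕1⊕0⊕1⊕1⊕0⊕0⊕0⊕0⊕0⊕0⊕1⊕1⊕1 = 1
Syndrome s16…s1 = 10010 → error at position 18.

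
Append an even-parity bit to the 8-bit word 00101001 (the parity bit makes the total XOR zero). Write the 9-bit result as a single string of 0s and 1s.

001010011

XOR of the 8 data bits: 0⊕0⊕1⊕0⊕1⊕0⊕0⊕1 = 1
Parity bit = 1 (so all 9 bits XOR to 0).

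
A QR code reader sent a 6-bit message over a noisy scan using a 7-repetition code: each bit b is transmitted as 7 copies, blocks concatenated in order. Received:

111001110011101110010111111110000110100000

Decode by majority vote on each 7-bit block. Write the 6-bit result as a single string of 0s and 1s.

Block 1 (1110011): 5 ones → 1
Block 2 (1001110): 4 ones → 1
Block 3 (1110010): 4 ones → 1
Block 4 (1111111): 7 ones → 1
Block 5 (1000011): 3 ones → 0
Block 6 (0100000): 1 one → 0

111100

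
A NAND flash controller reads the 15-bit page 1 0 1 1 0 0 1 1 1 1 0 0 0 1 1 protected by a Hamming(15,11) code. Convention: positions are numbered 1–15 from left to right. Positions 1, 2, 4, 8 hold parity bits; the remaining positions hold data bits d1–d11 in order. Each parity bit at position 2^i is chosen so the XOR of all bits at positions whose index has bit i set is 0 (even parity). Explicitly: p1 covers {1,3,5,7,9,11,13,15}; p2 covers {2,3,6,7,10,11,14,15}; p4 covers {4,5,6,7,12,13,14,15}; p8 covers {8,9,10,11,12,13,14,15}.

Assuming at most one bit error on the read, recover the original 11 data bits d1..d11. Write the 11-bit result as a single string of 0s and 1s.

10011110011

s1 (pos 1,3,5,7,9,11,13,15): 1⊕1⊕0⊕1⊕1⊕0⊕0⊕1 = 1
s2 (pos 2,3,6,7,10,11,14,15): 0⊕1⊕0⊕1⊕1⊕0⊕1⊕1 = 1
s4 (pos 4,5,6,7,12,13,14,15): 1⊕0⊕0⊕1⊕0⊕0⊕1⊕1 = 0
s8 (pos 8,9,10,11,12,13,14,15): 1⊕1⊕1⊕0⊕0⊕0⊕1⊕1 = 1
Syndrome s8…s1 = 1011 → error at position 11.
Flip position 11: 101100111100011 → 101100111110011
Read data bits from positions 3,5,6,7,9,10,11,12,13,14,15: 10011110011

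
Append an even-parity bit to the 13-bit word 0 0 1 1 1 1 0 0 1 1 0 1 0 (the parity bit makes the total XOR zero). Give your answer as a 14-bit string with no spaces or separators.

00111100110101

XOR of the 13 data bits: 0⊕0⊕1⊕1⊕1⊕1⊕0⊕0⊕1⊕1⊕0⊕1⊕0 = 1
Parity bit = 1 (so all 14 bits XOR to 0).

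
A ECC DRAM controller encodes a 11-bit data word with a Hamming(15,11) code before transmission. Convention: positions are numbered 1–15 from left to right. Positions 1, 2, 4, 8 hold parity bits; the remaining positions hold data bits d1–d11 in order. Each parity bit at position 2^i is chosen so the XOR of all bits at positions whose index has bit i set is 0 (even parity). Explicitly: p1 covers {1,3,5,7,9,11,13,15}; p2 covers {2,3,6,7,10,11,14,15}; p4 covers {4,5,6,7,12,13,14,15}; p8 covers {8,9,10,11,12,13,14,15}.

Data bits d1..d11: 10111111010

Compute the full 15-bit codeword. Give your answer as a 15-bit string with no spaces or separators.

001001111111010

Place data at non-parity positions: p1 p2 1 p4 0 1 1 p8 1 1 1 1 0 1 0
p1 (pos 1,3,5,7,9,11,13,15): XOR of data positions = 1⊕0⊕1⊕1⊕1⊕0⊕0 = 0
p2 (pos 2,3,6,7,10,11,14,15): XOR of data positions = 1⊕1⊕1⊕1⊕1⊕1⊕0 = 0
p4 (pos 4,5,6,7,12,13,14,15): XOR of data positions = 0⊕1⊕1⊕1⊕0⊕1⊕0 = 0
p8 (pos 8,9,10,11,12,13,14,15): XOR of data positions = 1⊕1⊕1⊕1⊕0⊕1⊕0 = 1
Codeword: 001001111111010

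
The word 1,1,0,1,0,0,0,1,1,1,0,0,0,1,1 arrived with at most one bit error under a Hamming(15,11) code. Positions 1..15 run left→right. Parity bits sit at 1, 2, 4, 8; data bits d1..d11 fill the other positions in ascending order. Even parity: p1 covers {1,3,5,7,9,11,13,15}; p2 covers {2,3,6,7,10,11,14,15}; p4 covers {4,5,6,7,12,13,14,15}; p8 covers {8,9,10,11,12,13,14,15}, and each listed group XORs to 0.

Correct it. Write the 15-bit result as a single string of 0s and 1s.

110100011100111

s1 (pos 1,3,5,7,9,11,13,15): 1⊕0⊕0⊕0⊕1⊕0⊕0⊕1 = 1
s2 (pos 2,3,6,7,10,11,14,15): 1⊕0⊕0⊕0⊕1⊕0⊕1⊕1 = 0
s4 (pos 4,5,6,7,12,13,14,15): 1⊕0⊕0⊕0⊕0⊕0⊕1⊕1 = 1
s8 (pos 8,9,10,11,12,13,14,15): 1⊕1⊕1⊕0⊕0⊕0⊕1⊕1 = 1
Syndrome s8…s1 = 1101 → error at position 13.
Flip position 13: 110100011100011 → 110100011100111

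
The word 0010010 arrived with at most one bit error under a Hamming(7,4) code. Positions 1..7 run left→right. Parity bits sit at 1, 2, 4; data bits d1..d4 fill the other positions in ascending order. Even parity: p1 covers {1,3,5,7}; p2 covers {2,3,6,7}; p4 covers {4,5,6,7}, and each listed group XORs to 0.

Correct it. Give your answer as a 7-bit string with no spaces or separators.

0010110

s1 (pos 1,3,5,7): 0⊕1⊕0⊕0 = 1
s2 (pos 2,3,6,7): 0⊕1⊕1⊕0 = 0
s4 (pos 4,5,6,7): 0⊕0⊕1⊕0 = 1
Syndrome s4…s1 = 101 → error at position 5.
Flip position 5: 0010010 → 0010110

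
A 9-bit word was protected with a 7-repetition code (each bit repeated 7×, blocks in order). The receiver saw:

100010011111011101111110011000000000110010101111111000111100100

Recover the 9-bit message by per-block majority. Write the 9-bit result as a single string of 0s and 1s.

Block 1 (1000100): 2 ones → 0
Block 2 (1111101): 6 ones → 1
Block 3 (1101111): 6 ones → 1
Block 4 (1100110): 4 ones → 1
Block 5 (0000000): 0 ones → 0
Block 6 (0110010): 3 ones → 0
Block 7 (1011111): 6 ones → 1
Block 8 (1100011): 4 ones → 1
Block 9 (1100100): 3 ones → 0

011100110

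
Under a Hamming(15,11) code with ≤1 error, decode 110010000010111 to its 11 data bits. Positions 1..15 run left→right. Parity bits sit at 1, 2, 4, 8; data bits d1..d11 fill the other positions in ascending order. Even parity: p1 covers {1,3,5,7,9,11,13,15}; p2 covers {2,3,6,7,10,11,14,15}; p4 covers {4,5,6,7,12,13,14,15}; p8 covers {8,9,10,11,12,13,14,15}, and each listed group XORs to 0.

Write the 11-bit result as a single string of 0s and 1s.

s1 (pos 1,3,5,7,9,11,13,15): 1⊕0⊕1⊕0⊕0⊕1⊕1⊕1 = 1
s2 (pos 2,3,6,7,10,11,14,15): 1⊕0⊕0⊕0⊕0⊕1⊕1⊕1 = 0
s4 (pos 4,5,6,7,12,13,14,15): 0⊕1⊕0⊕0⊕0⊕1⊕1⊕1 = 0
s8 (pos 8,9,10,11,12,13,14,15): 0⊕0⊕0⊕1⊕0⊕1⊕1⊕1 = 0
Syndrome s8…s1 = 0001 → error at position 1.
Flip position 1: 110010000010111 → 010010000010111
Read data bits from positions 3,5,6,7,9,10,11,12,13,14,15: 01000010111

01000010111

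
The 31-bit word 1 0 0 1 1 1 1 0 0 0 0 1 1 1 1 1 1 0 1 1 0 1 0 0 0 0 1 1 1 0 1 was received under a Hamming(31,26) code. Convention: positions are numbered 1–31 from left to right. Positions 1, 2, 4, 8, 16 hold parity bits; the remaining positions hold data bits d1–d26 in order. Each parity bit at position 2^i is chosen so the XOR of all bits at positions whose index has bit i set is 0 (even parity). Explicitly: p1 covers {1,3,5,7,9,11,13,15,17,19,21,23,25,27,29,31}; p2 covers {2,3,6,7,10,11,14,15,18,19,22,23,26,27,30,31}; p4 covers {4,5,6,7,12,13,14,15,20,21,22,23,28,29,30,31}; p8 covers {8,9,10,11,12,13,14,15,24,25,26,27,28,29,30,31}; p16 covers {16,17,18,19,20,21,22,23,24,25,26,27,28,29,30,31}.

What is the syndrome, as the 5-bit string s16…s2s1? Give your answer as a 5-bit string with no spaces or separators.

s1 (pos 1,3,5,7,9,11,13,15,17,19,21,23,25,27,29,31): 1⊕0⊕1⊕1⊕0⊕0⊕1⊕1⊕1⊕1⊕0⊕0⊕0⊕1⊕1⊕1 = 0
s2 (pos 2,3,6,7,10,11,14,15,18,19,22,23,26,27,30,31): 0⊕0⊕1⊕1⊕0⊕0⊕1⊕1⊕0⊕1⊕1⊕0⊕0⊕1⊕0⊕1 = 0
s4 (pos 4,5,6,7,12,13,14,15,20,21,22,23,28,29,30,31): 1⊕1⊕1⊕1⊕1⊕1⊕1⊕1⊕1⊕0⊕1⊕0⊕1⊕1⊕0⊕1 = 1
s8 (pos 8,9,10,11,12,13,14,15,24,25,26,27,28,29,30,31): 0⊕0⊕0⊕0⊕1⊕1⊕1⊕1⊕0⊕0⊕0⊕1⊕1⊕1⊕0⊕1 = 0
s16 (pos 16,17,18,19,20,21,22,23,24,25,26,27,28,29,30,31): 1⊕1⊕0⊕1⊕1⊕0⊕1⊕0⊕0⊕0⊕0⊕1⊕1⊕1⊕0⊕1 = 1
Syndrome s16…s1 = 10100 → error at position 20.

10100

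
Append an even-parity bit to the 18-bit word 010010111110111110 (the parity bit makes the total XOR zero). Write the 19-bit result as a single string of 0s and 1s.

XOR of the 18 data bits: 0⊕1⊕0⊕0⊕1⊕0⊕1⊕1⊕1⊕1⊕1⊕0⊕1⊕1⊕1⊕1⊕1⊕0 = 0
Parity bit = 0 (so all 19 bits XOR to 0).

0100101111101111100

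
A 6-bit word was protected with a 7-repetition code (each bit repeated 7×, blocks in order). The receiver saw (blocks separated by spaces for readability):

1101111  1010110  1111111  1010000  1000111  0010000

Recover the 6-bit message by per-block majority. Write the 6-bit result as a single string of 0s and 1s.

Block 1 (1101111): 6 ones → 1
Block 2 (1010110): 4 ones → 1
Block 3 (1111111): 7 ones → 1
Block 4 (1010000): 2 ones → 0
Block 5 (1000111): 4 ones → 1
Block 6 (0010000): 1 one → 0

111010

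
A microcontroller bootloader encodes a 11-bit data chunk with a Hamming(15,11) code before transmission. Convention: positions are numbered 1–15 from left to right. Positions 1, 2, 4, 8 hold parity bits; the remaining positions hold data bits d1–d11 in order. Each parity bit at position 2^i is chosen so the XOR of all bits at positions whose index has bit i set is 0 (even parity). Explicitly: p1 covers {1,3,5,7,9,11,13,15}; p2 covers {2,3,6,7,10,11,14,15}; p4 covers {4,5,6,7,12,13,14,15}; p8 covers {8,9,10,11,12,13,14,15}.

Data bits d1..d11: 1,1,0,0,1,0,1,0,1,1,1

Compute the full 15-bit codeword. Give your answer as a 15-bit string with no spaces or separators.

Place data at non-parity positions: p1 p2 1 p4 1 0 0 p8 1 0 1 0 1 1 1
p1 (pos 1,3,5,7,9,11,13,15): XOR of data positions = 1⊕1⊕0⊕1⊕1⊕1⊕1 = 0
p2 (pos 2,3,6,7,10,11,14,15): XOR of data positions = 1⊕0⊕0⊕0⊕1⊕1⊕1 = 0
p4 (pos 4,5,6,7,12,13,14,15): XOR of data positions = 1⊕0⊕0⊕0⊕1⊕1⊕1 = 0
p8 (pos 8,9,10,11,12,13,14,15): XOR of data positions = 1⊕0⊕1⊕0⊕1⊕1⊕1 = 1
Codeword: 001010011010111

001010011010111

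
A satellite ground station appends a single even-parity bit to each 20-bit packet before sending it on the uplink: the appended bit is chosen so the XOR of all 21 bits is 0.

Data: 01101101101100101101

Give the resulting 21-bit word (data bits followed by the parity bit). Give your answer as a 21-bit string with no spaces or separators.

XOR of the 20 data bits: 0⊕1⊕1⊕0⊕1⊕1⊕0⊕1⊕1⊕0⊕1⊕1⊕0⊕0⊕1⊕0⊕1⊕1⊕0⊕1 = 0
Parity bit = 0 (so all 21 bits XOR to 0).

011011011011001011010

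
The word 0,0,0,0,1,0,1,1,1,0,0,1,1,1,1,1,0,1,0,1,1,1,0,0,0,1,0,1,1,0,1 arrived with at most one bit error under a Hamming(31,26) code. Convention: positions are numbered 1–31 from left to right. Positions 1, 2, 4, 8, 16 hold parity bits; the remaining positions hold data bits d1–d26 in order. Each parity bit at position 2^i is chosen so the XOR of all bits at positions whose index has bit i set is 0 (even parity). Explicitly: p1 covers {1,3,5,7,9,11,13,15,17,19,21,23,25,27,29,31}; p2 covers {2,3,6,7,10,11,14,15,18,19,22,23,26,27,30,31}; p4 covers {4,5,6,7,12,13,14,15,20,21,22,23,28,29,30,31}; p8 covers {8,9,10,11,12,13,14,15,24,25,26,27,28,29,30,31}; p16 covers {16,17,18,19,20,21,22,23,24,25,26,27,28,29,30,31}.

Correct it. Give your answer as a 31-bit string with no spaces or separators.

s1 (pos 1,3,5,7,9,11,13,15,17,19,21,23,25,27,29,31): 0⊕0⊕1⊕1⊕1⊕0⊕1⊕1⊕0⊕0⊕1⊕0⊕0⊕0⊕1⊕1 = 0
s2 (pos 2,3,6,7,10,11,14,15,18,19,22,23,26,27,30,31): 0⊕0⊕0⊕1⊕0⊕0⊕1⊕1⊕1⊕0⊕1⊕0⊕1⊕0⊕0⊕1 = 1
s4 (pos 4,5,6,7,12,13,14,15,20,21,22,23,28,29,30,31): 0⊕1⊕0⊕1⊕1⊕1⊕1⊕1⊕1⊕1⊕1⊕0⊕1⊕1⊕0⊕1 = 0
s8 (pos 8,9,10,11,12,13,14,15,24,25,26,27,28,29,30,31): 1⊕1⊕0⊕0⊕1⊕1⊕1⊕1⊕0⊕0⊕1⊕0⊕1⊕1⊕0⊕1 = 0
s16 (pos 16,17,18,19,20,21,22,23,24,25,26,27,28,29,30,31): 1⊕0⊕1⊕0⊕1⊕1⊕1⊕0⊕0⊕0⊕1⊕0⊕1⊕1⊕0⊕1 = 1
Syndrome s16…s1 = 10010 → error at position 18.
Flip position 18: 0000101110011111010111000101101 → 0000101110011111000111000101101

0000101110011111000111000101101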